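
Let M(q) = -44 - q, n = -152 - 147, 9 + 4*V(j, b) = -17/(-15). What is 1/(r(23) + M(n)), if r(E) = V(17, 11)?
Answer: 30/7591 ≈ 0.0039520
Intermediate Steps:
V(j, b) = -59/30 (V(j, b) = -9/4 + (-17/(-15))/4 = -9/4 + (-17*(-1/15))/4 = -9/4 + (1/4)*(17/15) = -9/4 + 17/60 = -59/30)
r(E) = -59/30
n = -299
1/(r(23) + M(n)) = 1/(-59/30 + (-44 - 1*(-299))) = 1/(-59/30 + (-44 + 299)) = 1/(-59/30 + 255) = 1/(7591/30) = 30/7591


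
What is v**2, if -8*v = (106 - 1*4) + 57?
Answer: 25281/64 ≈ 395.02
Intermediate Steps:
v = -159/8 (v = -((106 - 1*4) + 57)/8 = -((106 - 4) + 57)/8 = -(102 + 57)/8 = -1/8*159 = -159/8 ≈ -19.875)
v**2 = (-159/8)**2 = 25281/64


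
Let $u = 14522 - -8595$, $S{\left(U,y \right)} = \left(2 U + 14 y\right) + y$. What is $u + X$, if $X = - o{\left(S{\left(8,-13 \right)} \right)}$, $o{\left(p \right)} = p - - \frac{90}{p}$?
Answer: $\frac{4170074}{179} \approx 23297.0$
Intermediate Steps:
$S{\left(U,y \right)} = 2 U + 15 y$
$o{\left(p \right)} = p + \frac{90}{p}$
$u = 23117$ ($u = 14522 + 8595 = 23117$)
$X = \frac{32131}{179}$ ($X = - (\left(2 \cdot 8 + 15 \left(-13\right)\right) + \frac{90}{2 \cdot 8 + 15 \left(-13\right)}) = - (\left(16 - 195\right) + \frac{90}{16 - 195}) = - (-179 + \frac{90}{-179}) = - (-179 + 90 \left(- \frac{1}{179}\right)) = - (-179 - \frac{90}{179}) = \left(-1\right) \left(- \frac{32131}{179}\right) = \frac{32131}{179} \approx 179.5$)
$u + X = 23117 + \frac{32131}{179} = \frac{4170074}{179}$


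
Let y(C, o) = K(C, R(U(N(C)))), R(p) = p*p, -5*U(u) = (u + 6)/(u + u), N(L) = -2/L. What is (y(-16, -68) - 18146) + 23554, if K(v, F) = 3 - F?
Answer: 538699/100 ≈ 5387.0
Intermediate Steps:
U(u) = -(6 + u)/(10*u) (U(u) = -(u + 6)/(5*(u + u)) = -(6 + u)/(5*(2*u)) = -(6 + u)*1/(2*u)/5 = -(6 + u)/(10*u))
R(p) = p²
y(C, o) = 3 - C²*(-6 + 2/C)²/400 (y(C, o) = 3 - ((-6 - (-2)/C)/(10*((-2/C))))² = 3 - ((-C/2)*(-6 + 2/C)/10)² = 3 - (-C*(-6 + 2/C)/20)² = 3 - C²*(-6 + 2/C)²/400)
(y(-16, -68) - 18146) + 23554 = ((3 - (-1 + 3*(-16))²/100) - 18146) + 23554 = ((3 - (-1 - 48)²/100) - 18146) + 23554 = ((3 - 1/100*(-49)²) - 18146) + 23554 = ((3 - 1/100*2401) - 18146) + 23554 = ((3 - 2401/100) - 18146) + 23554 = (-2101/100 - 18146) + 23554 = -1816701/100 + 23554 = 538699/100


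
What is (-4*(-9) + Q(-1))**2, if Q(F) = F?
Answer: 1225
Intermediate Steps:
(-4*(-9) + Q(-1))**2 = (-4*(-9) - 1)**2 = (36 - 1)**2 = 35**2 = 1225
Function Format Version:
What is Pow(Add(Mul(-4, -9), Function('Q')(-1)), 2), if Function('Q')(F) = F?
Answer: 1225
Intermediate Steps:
Pow(Add(Mul(-4, -9), Function('Q')(-1)), 2) = Pow(Add(Mul(-4, -9), -1), 2) = Pow(Add(36, -1), 2) = Pow(35, 2) = 1225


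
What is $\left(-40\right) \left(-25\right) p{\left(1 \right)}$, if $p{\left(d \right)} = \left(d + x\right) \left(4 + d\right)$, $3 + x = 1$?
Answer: $-5000$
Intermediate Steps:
$x = -2$ ($x = -3 + 1 = -2$)
$p{\left(d \right)} = \left(-2 + d\right) \left(4 + d\right)$ ($p{\left(d \right)} = \left(d - 2\right) \left(4 + d\right) = \left(-2 + d\right) \left(4 + d\right)$)
$\left(-40\right) \left(-25\right) p{\left(1 \right)} = \left(-40\right) \left(-25\right) \left(-8 + 1^{2} + 2 \cdot 1\right) = 1000 \left(-8 + 1 + 2\right) = 1000 \left(-5\right) = -5000$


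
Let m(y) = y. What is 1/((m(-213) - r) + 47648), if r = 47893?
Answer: -1/458 ≈ -0.0021834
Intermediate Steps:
1/((m(-213) - r) + 47648) = 1/((-213 - 1*47893) + 47648) = 1/((-213 - 47893) + 47648) = 1/(-48106 + 47648) = 1/(-458) = -1/458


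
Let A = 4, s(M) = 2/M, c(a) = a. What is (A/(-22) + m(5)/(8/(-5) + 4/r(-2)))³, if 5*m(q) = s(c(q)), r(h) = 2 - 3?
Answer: -3442951/456533000 ≈ -0.0075415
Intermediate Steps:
r(h) = -1
m(q) = 2/(5*q) (m(q) = (2/q)/5 = 2/(5*q))
(A/(-22) + m(5)/(8/(-5) + 4/r(-2)))³ = (4/(-22) + ((⅖)/5)/(8/(-5) + 4/(-1)))³ = (4*(-1/22) + ((⅖)*(⅕))/(8*(-⅕) + 4*(-1)))³ = (-2/11 + 2/(25*(-8/5 - 4)))³ = (-2/11 + 2/(25*(-28/5)))³ = (-2/11 + (2/25)*(-5/28))³ = (-2/11 - 1/70)³ = (-151/770)³ = -3442951/456533000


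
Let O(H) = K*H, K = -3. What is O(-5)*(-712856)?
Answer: -10692840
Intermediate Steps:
O(H) = -3*H
O(-5)*(-712856) = -3*(-5)*(-712856) = 15*(-712856) = -10692840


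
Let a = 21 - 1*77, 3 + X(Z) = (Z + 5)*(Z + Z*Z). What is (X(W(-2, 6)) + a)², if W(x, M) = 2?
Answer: 289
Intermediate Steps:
X(Z) = -3 + (5 + Z)*(Z + Z²) (X(Z) = -3 + (Z + 5)*(Z + Z*Z) = -3 + (5 + Z)*(Z + Z²))
a = -56 (a = 21 - 77 = -56)
(X(W(-2, 6)) + a)² = ((-3 + 2³ + 5*2 + 6*2²) - 56)² = ((-3 + 8 + 10 + 6*4) - 56)² = ((-3 + 8 + 10 + 24) - 56)² = (39 - 56)² = (-17)² = 289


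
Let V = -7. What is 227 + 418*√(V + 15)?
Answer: 227 + 836*√2 ≈ 1409.3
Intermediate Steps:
227 + 418*√(V + 15) = 227 + 418*√(-7 + 15) = 227 + 418*√8 = 227 + 418*(2*√2) = 227 + 836*√2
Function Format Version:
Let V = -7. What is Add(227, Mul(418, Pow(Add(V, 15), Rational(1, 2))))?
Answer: Add(227, Mul(836, Pow(2, Rational(1, 2)))) ≈ 1409.3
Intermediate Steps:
Add(227, Mul(418, Pow(Add(V, 15), Rational(1, 2)))) = Add(227, Mul(418, Pow(Add(-7, 15), Rational(1, 2)))) = Add(227, Mul(418, Pow(8, Rational(1, 2)))) = Add(227, Mul(418, Mul(2, Pow(2, Rational(1, 2))))) = Add(227, Mul(836, Pow(2, Rational(1, 2))))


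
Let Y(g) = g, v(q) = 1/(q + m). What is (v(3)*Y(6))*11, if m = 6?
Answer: 22/3 ≈ 7.3333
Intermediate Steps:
v(q) = 1/(6 + q) (v(q) = 1/(q + 6) = 1/(6 + q))
(v(3)*Y(6))*11 = (6/(6 + 3))*11 = (6/9)*11 = ((1/9)*6)*11 = (2/3)*11 = 22/3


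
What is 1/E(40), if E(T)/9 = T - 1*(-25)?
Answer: 1/585 ≈ 0.0017094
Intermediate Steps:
E(T) = 225 + 9*T (E(T) = 9*(T - 1*(-25)) = 9*(T + 25) = 9*(25 + T) = 225 + 9*T)
1/E(40) = 1/(225 + 9*40) = 1/(225 + 360) = 1/585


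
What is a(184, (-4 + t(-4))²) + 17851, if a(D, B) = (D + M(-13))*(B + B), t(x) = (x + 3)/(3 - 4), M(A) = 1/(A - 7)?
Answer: 211621/10 ≈ 21162.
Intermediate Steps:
M(A) = 1/(-7 + A)
t(x) = -3 - x (t(x) = (3 + x)/(-1) = (3 + x)*(-1) = -3 - x)
a(D, B) = 2*B*(-1/20 + D) (a(D, B) = (D + 1/(-7 - 13))*(B + B) = (D + 1/(-20))*(2*B) = (D - 1/20)*(2*B) = (-1/20 + D)*(2*B) = 2*B*(-1/20 + D))
a(184, (-4 + t(-4))²) + 17851 = (-4 + (-3 - 1*(-4)))²*(-1 + 20*184)/10 + 17851 = (-4 + (-3 + 4))²*(-1 + 3680)/10 + 17851 = (⅒)*(-4 + 1)²*3679 + 17851 = (⅒)*(-3)²*3679 + 17851 = (⅒)*9*3679 + 17851 = 33111/10 + 17851 = 211621/10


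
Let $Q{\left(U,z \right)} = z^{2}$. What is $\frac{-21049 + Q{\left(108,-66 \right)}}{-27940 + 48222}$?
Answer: $- \frac{16693}{20282} \approx -0.82304$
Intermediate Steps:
$\frac{-21049 + Q{\left(108,-66 \right)}}{-27940 + 48222} = \frac{-21049 + \left(-66\right)^{2}}{-27940 + 48222} = \frac{-21049 + 4356}{20282} = \left(-16693\right) \frac{1}{20282} = - \frac{16693}{20282}$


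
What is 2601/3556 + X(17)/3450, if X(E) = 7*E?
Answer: 4698307/6134100 ≈ 0.76593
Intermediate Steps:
2601/3556 + X(17)/3450 = 2601/3556 + (7*17)/3450 = 2601*(1/3556) + 119*(1/3450) = 2601/3556 + 119/3450 = 4698307/6134100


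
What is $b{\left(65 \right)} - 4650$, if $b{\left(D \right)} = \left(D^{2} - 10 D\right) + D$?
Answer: $-1010$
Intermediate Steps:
$b{\left(D \right)} = D^{2} - 9 D$
$b{\left(65 \right)} - 4650 = 65 \left(-9 + 65\right) - 4650 = 65 \cdot 56 - 4650 = 3640 - 4650 = -1010$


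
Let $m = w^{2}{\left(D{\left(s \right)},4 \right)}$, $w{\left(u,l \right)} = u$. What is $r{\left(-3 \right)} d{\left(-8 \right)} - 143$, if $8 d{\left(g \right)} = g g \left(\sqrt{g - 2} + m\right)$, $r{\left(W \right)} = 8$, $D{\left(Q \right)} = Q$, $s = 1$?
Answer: $-79 + 64 i \sqrt{10} \approx -79.0 + 202.39 i$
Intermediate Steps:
$m = 1$ ($m = 1^{2} = 1$)
$d{\left(g \right)} = \frac{g^{2} \left(1 + \sqrt{-2 + g}\right)}{8}$ ($d{\left(g \right)} = \frac{g g \left(\sqrt{g - 2} + 1\right)}{8} = \frac{g^{2} \left(\sqrt{-2 + g} + 1\right)}{8} = \frac{g^{2} \left(1 + \sqrt{-2 + g}\right)}{8}$)
$r{\left(-3 \right)} d{\left(-8 \right)} - 143 = 8 \frac{\left(-8\right)^{2} \left(1 + \sqrt{-2 - 8}\right)}{8} - 143 = 8 \cdot \frac{1}{8} \cdot 64 \left(1 + \sqrt{-10}\right) - 143 = 8 \cdot \frac{1}{8} \cdot 64 \left(1 + i \sqrt{10}\right) - 143 = 8 \left(8 + 8 i \sqrt{10}\right) - 143 = \left(64 + 64 i \sqrt{10}\right) - 143 = -79 + 64 i \sqrt{10}$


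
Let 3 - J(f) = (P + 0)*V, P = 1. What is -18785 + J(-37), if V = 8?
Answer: -18790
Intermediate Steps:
J(f) = -5 (J(f) = 3 - (1 + 0)*8 = 3 - 8 = -5)
-18785 + J(-37) = -18785 - 5 = -18790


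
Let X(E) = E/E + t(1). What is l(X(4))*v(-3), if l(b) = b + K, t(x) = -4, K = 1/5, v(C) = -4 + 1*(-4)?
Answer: 112/5 ≈ 22.400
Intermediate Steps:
v(C) = -8 (v(C) = -4 - 4 = -8)
K = 1/5 ≈ 0.20000
X(E) = -3 (X(E) = E/E - 4 = 1 - 4 = -3)
l(b) = 1/5 + b (l(b) = b + 1/5 = 1/5 + b)
l(X(4))*v(-3) = (1/5 - 3)*(-8) = -14/5*(-8) = 112/5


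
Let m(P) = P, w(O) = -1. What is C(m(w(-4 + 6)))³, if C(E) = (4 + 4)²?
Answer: 262144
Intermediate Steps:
C(E) = 64 (C(E) = 8² = 64)
C(m(w(-4 + 6)))³ = 64³ = 262144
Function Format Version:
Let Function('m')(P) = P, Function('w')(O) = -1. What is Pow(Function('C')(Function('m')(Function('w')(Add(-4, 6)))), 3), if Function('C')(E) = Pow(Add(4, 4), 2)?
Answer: 262144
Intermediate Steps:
Function('C')(E) = 64 (Function('C')(E) = Pow(8, 2) = 64)
Pow(Function('C')(Function('m')(Function('w')(Add(-4, 6)))), 3) = Pow(64, 3) = 262144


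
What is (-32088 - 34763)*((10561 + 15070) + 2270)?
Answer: -1865209751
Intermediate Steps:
(-32088 - 34763)*((10561 + 15070) + 2270) = -66851*(25631 + 2270) = -66851*27901 = -1865209751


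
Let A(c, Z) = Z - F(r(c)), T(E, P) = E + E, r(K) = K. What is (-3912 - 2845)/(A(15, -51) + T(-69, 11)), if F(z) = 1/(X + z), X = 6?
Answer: 141897/3970 ≈ 35.742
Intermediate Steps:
F(z) = 1/(6 + z)
T(E, P) = 2*E
A(c, Z) = Z - 1/(6 + c)
(-3912 - 2845)/(A(15, -51) + T(-69, 11)) = (-3912 - 2845)/((-1 - 51*(6 + 15))/(6 + 15) + 2*(-69)) = -6757/((-1 - 51*21)/21 - 138) = -6757/((-1 - 1071)/21 - 138) = -6757/((1/21)*(-1072) - 138) = -6757/(-1072/21 - 138) = -6757/(-3970/21) = -6757*(-21/3970) = 141897/3970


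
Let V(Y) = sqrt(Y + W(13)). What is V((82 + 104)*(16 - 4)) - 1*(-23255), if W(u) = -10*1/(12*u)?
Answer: 23255 + sqrt(13579098)/78 ≈ 23302.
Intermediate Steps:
W(u) = -5/(6*u)
V(Y) = sqrt(-5/78 + Y) (V(Y) = sqrt(Y - 5/6/13) = sqrt(Y - 5/6*1/13) = sqrt(Y - 5/78) = sqrt(-5/78 + Y))
V((82 + 104)*(16 - 4)) - 1*(-23255) = sqrt(-390 + 6084*((82 + 104)*(16 - 4)))/78 - 1*(-23255) = sqrt(-390 + 6084*(186*12))/78 + 23255 = sqrt(-390 + 6084*2232)/78 + 23255 = sqrt(-390 + 13579488)/78 + 23255 = sqrt(13579098)/78 + 23255 = 23255 + sqrt(13579098)/78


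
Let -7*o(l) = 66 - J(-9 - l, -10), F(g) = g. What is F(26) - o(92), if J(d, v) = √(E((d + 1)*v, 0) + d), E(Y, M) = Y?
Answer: 248/7 - √899/7 ≈ 31.145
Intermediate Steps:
J(d, v) = √(d + v*(1 + d)) (J(d, v) = √((d + 1)*v + d) = √((1 + d)*v + d) = √(v*(1 + d) + d) = √(d + v*(1 + d)))
o(l) = -66/7 + √(71 + 9*l)/7 (o(l) = -(66 - √((-9 - l) - 10*(1 + (-9 - l))))/7 = -(66 - √((-9 - l) - 10*(-8 - l)))/7 = -(66 - √((-9 - l) + (80 + 10*l)))/7 = -(66 - √(71 + 9*l))/7 = -66/7 + √(71 + 9*l)/7)
F(26) - o(92) = 26 - (-66/7 + √(71 + 9*92)/7) = 26 - (-66/7 + √(71 + 828)/7) = 26 - (-66/7 + √899/7) = 26 + (66/7 - √899/7) = 248/7 - √899/7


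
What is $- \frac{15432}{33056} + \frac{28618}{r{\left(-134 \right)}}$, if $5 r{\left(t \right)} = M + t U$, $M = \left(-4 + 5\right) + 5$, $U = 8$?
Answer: $- \frac{7235417}{53716} \approx -134.7$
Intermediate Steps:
$M = 6$ ($M = 1 + 5 = 6$)
$r{\left(t \right)} = \frac{6}{5} + \frac{8 t}{5}$ ($r{\left(t \right)} = \frac{6 + t 8}{5} = \frac{6 + 8 t}{5} = \frac{6}{5} + \frac{8 t}{5}$)
$- \frac{15432}{33056} + \frac{28618}{r{\left(-134 \right)}} = - \frac{15432}{33056} + \frac{28618}{\frac{6}{5} + \frac{8}{5} \left(-134\right)} = \left(-15432\right) \frac{1}{33056} + \frac{28618}{\frac{6}{5} - \frac{1072}{5}} = - \frac{1929}{4132} + \frac{28618}{- \frac{1066}{5}} = - \frac{1929}{4132} + 28618 \left(- \frac{5}{1066}\right) = - \frac{1929}{4132} - \frac{1745}{13} = - \frac{7235417}{53716}$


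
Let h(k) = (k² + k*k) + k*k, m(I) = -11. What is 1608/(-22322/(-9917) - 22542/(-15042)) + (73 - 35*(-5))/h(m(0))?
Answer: 440458181360/1025413653 ≈ 429.54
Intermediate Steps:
h(k) = 3*k² (h(k) = (k² + k²) + k² = 2*k² + k² = 3*k²)
1608/(-22322/(-9917) - 22542/(-15042)) + (73 - 35*(-5))/h(m(0)) = 1608/(-22322/(-9917) - 22542/(-15042)) + (73 - 35*(-5))/((3*(-11)²)) = 1608/(-22322*(-1/9917) - 22542*(-1/15042)) + (73 + 175)/((3*121)) = 1608/(22322/9917 + 3757/2507) + 248/363 = 1608/(93219423/24861919) + 248*(1/363) = 1608*(24861919/93219423) + 248/363 = 13325988584/31073141 + 248/363 = 440458181360/1025413653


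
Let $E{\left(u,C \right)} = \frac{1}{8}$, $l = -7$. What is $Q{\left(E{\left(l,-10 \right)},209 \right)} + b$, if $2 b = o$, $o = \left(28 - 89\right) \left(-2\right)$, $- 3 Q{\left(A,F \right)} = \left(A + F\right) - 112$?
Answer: $\frac{229}{8} \approx 28.625$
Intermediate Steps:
$E{\left(u,C \right)} = \frac{1}{8}$
$Q{\left(A,F \right)} = \frac{112}{3} - \frac{A}{3} - \frac{F}{3}$ ($Q{\left(A,F \right)} = - \frac{\left(A + F\right) - 112}{3} = - \frac{-112 + A + F}{3} = \frac{112}{3} - \frac{A}{3} - \frac{F}{3}$)
$o = 122$ ($o = \left(-61\right) \left(-2\right) = 122$)
$b = 61$ ($b = \frac{1}{2} \cdot 122 = 61$)
$Q{\left(E{\left(l,-10 \right)},209 \right)} + b = \left(\frac{112}{3} - \frac{1}{24} - \frac{209}{3}\right) + 61 = - \frac{259}{8} + 61 = \frac{229}{8}$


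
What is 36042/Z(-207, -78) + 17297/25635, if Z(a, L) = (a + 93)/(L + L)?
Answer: 24022682063/487065 ≈ 49321.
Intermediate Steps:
Z(a, L) = (93 + a)/(2*L) (Z(a, L) = (93 + a)/((2*L)) = (93 + a)*(1/(2*L)) = (93 + a)/(2*L))
36042/Z(-207, -78) + 17297/25635 = 36042/(((1/2)*(93 - 207)/(-78))) + 17297/25635 = 36042/(((1/2)*(-1/78)*(-114))) + 17297*(1/25635) = 36042/(19/26) + 17297/25635 = 36042*(26/19) + 17297/25635 = 937092/19 + 17297/25635 = 24022682063/487065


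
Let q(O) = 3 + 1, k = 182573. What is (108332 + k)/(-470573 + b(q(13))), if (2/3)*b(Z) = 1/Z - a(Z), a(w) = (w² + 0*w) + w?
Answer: -2327240/3764821 ≈ -0.61815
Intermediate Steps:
a(w) = w + w² (a(w) = (w² + 0) + w = w² + w = w + w²)
q(O) = 4
b(Z) = 3/(2*Z) - 3*Z*(1 + Z)/2 (b(Z) = 3*(1/Z - Z*(1 + Z))/2 = 3/(2*Z) - 3*Z*(1 + Z)/2)
(108332 + k)/(-470573 + b(q(13))) = (108332 + 182573)/(-470573 + (3/2)*(1 - 1*4²*(1 + 4))/4) = 290905/(-470573 + (3/2)*(¼)*(1 - 1*16*5)) = 290905/(-470573 + (3/2)*(¼)*(1 - 80)) = 290905/(-470573 + (3/2)*(¼)*(-79)) = 290905/(-470573 - 237/8) = 290905/(-3764821/8) = 290905*(-8/3764821) = -2327240/3764821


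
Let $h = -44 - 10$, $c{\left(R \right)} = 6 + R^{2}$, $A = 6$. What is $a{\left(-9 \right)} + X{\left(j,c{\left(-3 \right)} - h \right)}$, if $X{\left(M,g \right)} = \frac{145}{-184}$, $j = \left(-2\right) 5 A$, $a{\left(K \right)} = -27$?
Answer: $- \frac{5113}{184} \approx -27.788$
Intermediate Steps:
$j = -60$ ($j = \left(-2\right) 5 \cdot 6 = \left(-10\right) 6 = -60$)
$h = -54$ ($h = -44 - 10 = -54$)
$X{\left(M,g \right)} = - \frac{145}{184}$ ($X{\left(M,g \right)} = 145 \left(- \frac{1}{184}\right) = - \frac{145}{184}$)
$a{\left(-9 \right)} + X{\left(j,c{\left(-3 \right)} - h \right)} = -27 - \frac{145}{184} = - \frac{5113}{184}$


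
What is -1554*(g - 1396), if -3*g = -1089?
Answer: 1605282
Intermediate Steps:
g = 363 (g = -⅓*(-1089) = 363)
-1554*(g - 1396) = -1554*(363 - 1396) = -1554*(-1033) = 1605282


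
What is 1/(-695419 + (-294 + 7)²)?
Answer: -1/613050 ≈ -1.6312e-6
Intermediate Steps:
1/(-695419 + (-294 + 7)²) = 1/(-695419 + (-287)²) = 1/(-695419 + 82369) = 1/(-613050) = -1/613050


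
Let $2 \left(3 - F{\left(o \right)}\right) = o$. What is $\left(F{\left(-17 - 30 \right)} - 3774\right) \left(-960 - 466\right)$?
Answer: $5343935$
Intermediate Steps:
$F{\left(o \right)} = 3 - \frac{o}{2}$
$\left(F{\left(-17 - 30 \right)} - 3774\right) \left(-960 - 466\right) = \left(\left(3 - \frac{-17 - 30}{2}\right) - 3774\right) \left(-960 - 466\right) = \left(\left(3 - - \frac{47}{2}\right) - 3774\right) \left(-1426\right) = \left(\left(3 + \frac{47}{2}\right) - 3774\right) \left(-1426\right) = \left(\frac{53}{2} - 3774\right) \left(-1426\right) = \left(- \frac{7495}{2}\right) \left(-1426\right) = 5343935$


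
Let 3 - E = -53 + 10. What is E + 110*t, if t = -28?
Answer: -3034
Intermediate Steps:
E = 46 (E = 3 - (-53 + 10) = 3 - 1*(-43) = 3 + 43 = 46)
E + 110*t = 46 + 110*(-28) = 46 - 3080 = -3034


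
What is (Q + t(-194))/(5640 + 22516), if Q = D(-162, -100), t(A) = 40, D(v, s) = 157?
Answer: 197/28156 ≈ 0.0069967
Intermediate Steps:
Q = 157
(Q + t(-194))/(5640 + 22516) = (157 + 40)/(5640 + 22516) = 197/28156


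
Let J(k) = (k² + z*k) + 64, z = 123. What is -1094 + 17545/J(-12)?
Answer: -1404737/1268 ≈ -1107.8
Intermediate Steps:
J(k) = 64 + k² + 123*k (J(k) = (k² + 123*k) + 64 = 64 + k² + 123*k)
-1094 + 17545/J(-12) = -1094 + 17545/(64 + (-12)² + 123*(-12)) = -1094 + 17545/(64 + 144 - 1476) = -1094 + 17545/(-1268) = -1094 + 17545*(-1/1268) = -1094 - 17545/1268 = -1404737/1268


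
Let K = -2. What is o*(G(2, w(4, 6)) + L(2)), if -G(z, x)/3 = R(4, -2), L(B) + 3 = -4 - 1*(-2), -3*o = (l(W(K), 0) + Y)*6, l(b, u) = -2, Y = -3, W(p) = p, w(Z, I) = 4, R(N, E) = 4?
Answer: -170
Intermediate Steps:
o = 10 (o = -(-2 - 3)*6/3 = -(-5)*6/3 = -1/3*(-30) = 10)
L(B) = -5 (L(B) = -3 + (-4 - 1*(-2)) = -3 + (-4 + 2) = -3 - 2 = -5)
G(z, x) = -12 (G(z, x) = -3*4 = -12)
o*(G(2, w(4, 6)) + L(2)) = 10*(-12 - 5) = 10*(-17) = -170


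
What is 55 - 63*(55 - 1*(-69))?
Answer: -7757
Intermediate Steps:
55 - 63*(55 - 1*(-69)) = 55 - 63*(55 + 69) = 55 - 63*124 = 55 - 7812 = -7757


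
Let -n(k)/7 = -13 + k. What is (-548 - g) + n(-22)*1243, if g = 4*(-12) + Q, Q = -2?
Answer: 304037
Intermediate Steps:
n(k) = 91 - 7*k (n(k) = -7*(-13 + k) = 91 - 7*k)
g = -50 (g = 4*(-12) - 2 = -48 - 2 = -50)
(-548 - g) + n(-22)*1243 = (-548 - 1*(-50)) + (91 - 7*(-22))*1243 = (-548 + 50) + (91 + 154)*1243 = -498 + 245*1243 = -498 + 304535 = 304037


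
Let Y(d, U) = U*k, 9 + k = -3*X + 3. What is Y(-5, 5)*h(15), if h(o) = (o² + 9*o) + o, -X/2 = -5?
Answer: -67500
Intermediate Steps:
X = 10 (X = -2*(-5) = 10)
k = -36 (k = -9 + (-3*10 + 3) = -9 + (-30 + 3) = -9 - 27 = -36)
h(o) = o² + 10*o
Y(d, U) = -36*U (Y(d, U) = U*(-36) = -36*U)
Y(-5, 5)*h(15) = (-36*5)*(15*(10 + 15)) = -2700*25 = -180*375 = -67500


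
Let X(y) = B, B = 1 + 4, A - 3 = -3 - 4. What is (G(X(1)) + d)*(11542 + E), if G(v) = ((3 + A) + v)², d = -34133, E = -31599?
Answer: 684284669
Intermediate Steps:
A = -4 (A = 3 + (-3 - 4) = 3 - 7 = -4)
B = 5
X(y) = 5
G(v) = (-1 + v)² (G(v) = ((3 - 4) + v)² = (-1 + v)²)
(G(X(1)) + d)*(11542 + E) = ((-1 + 5)² - 34133)*(11542 - 31599) = (4² - 34133)*(-20057) = (16 - 34133)*(-20057) = -34117*(-20057) = 684284669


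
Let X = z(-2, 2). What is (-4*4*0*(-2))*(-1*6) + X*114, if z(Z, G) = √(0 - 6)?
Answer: 114*I*√6 ≈ 279.24*I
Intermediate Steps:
z(Z, G) = I*√6 (z(Z, G) = √(-6) = I*√6)
X = I*√6 ≈ 2.4495*I
(-4*4*0*(-2))*(-1*6) + X*114 = (-4*4*0*(-2))*(-1*6) + (I*√6)*114 = -0*(-2)*(-6) + 114*I*√6 = -4*0*(-6) + 114*I*√6 = 0*(-6) + 114*I*√6 = 0 + 114*I*√6 = 114*I*√6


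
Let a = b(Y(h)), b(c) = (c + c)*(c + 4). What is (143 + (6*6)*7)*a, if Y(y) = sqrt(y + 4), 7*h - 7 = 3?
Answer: 30020/7 + 3160*sqrt(266)/7 ≈ 11651.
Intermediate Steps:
h = 10/7 (h = 1 + (1/7)*3 = 1 + 3/7 = 10/7 ≈ 1.4286)
Y(y) = sqrt(4 + y)
b(c) = 2*c*(4 + c) (b(c) = (2*c)*(4 + c) = 2*c*(4 + c))
a = 2*sqrt(266)*(4 + sqrt(266)/7)/7 (a = 2*sqrt(4 + 10/7)*(4 + sqrt(4 + 10/7)) = 2*sqrt(38/7)*(4 + sqrt(38/7)) = 2*(sqrt(266)/7)*(4 + sqrt(266)/7) = 2*sqrt(266)*(4 + sqrt(266)/7)/7 ≈ 29.497)
(143 + (6*6)*7)*a = (143 + (6*6)*7)*(76/7 + 8*sqrt(266)/7) = (143 + 36*7)*(76/7 + 8*sqrt(266)/7) = (143 + 252)*(76/7 + 8*sqrt(266)/7) = 395*(76/7 + 8*sqrt(266)/7) = 30020/7 + 3160*sqrt(266)/7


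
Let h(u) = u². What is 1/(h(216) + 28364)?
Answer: 1/75020 ≈ 1.3330e-5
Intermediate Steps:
1/(h(216) + 28364) = 1/(216² + 28364) = 1/(46656 + 28364) = 1/75020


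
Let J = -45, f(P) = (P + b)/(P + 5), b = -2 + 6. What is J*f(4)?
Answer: -40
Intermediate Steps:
b = 4
f(P) = (4 + P)/(5 + P) (f(P) = (P + 4)/(P + 5) = (4 + P)/(5 + P))
J*f(4) = -45*(4 + 4)/(5 + 4) = -45*8/9 = -40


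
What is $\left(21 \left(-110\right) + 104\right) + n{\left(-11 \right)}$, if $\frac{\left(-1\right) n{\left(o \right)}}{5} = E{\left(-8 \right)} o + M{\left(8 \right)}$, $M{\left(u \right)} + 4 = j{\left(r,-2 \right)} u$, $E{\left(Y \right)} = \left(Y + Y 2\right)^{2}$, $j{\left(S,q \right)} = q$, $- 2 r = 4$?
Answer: $29574$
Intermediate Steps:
$r = -2$ ($r = \left(- \frac{1}{2}\right) 4 = -2$)
$E{\left(Y \right)} = 9 Y^{2}$ ($E{\left(Y \right)} = \left(Y + 2 Y\right)^{2} = \left(3 Y\right)^{2} = 9 Y^{2}$)
$M{\left(u \right)} = -4 - 2 u$
$n{\left(o \right)} = 100 - 2880 o$ ($n{\left(o \right)} = - 5 \left(9 \left(-8\right)^{2} o - 20\right) = - 5 \left(9 \cdot 64 o - 20\right) = - 5 \left(576 o - 20\right) = - 5 \left(-20 + 576 o\right) = 100 - 2880 o$)
$\left(21 \left(-110\right) + 104\right) + n{\left(-11 \right)} = \left(21 \left(-110\right) + 104\right) + \left(100 - -31680\right) = \left(-2310 + 104\right) + \left(100 + 31680\right) = -2206 + 31780 = 29574$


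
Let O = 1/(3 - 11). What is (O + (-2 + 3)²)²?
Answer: 49/64 ≈ 0.76563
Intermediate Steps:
O = -⅛ (O = 1/(-8) = -⅛ ≈ -0.12500)
(O + (-2 + 3)²)² = (-⅛ + (-2 + 3)²)² = (-⅛ + 1²)² = (-⅛ + 1)² = (7/8)² = 49/64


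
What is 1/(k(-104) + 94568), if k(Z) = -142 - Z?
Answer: 1/94530 ≈ 1.0579e-5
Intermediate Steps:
1/(k(-104) + 94568) = 1/((-142 - 1*(-104)) + 94568) = 1/((-142 + 104) + 94568) = 1/(-38 + 94568) = 1/94530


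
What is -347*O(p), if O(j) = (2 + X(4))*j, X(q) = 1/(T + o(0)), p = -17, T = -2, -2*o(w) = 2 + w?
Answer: 29495/3 ≈ 9831.7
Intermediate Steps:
o(w) = -1 - w/2 (o(w) = -(2 + w)/2 = -1 - w/2)
X(q) = -1/3 (X(q) = 1/(-2 + (-1 - 1/2*0)) = 1/(-2 + (-1 + 0)) = 1/(-2 - 1) = 1/(-3) = -1/3)
O(j) = 5*j/3 (O(j) = (2 - 1/3)*j = 5*j/3)
-347*O(p) = -1735*(-17)/3 = -347*(-85/3) = 29495/3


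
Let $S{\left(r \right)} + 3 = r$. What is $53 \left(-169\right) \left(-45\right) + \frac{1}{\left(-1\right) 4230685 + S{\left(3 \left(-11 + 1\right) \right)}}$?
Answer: $\frac{1705254350669}{4230718} \approx 4.0307 \cdot 10^{5}$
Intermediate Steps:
$S{\left(r \right)} = -3 + r$
$53 \left(-169\right) \left(-45\right) + \frac{1}{\left(-1\right) 4230685 + S{\left(3 \left(-11 + 1\right) \right)}} = 53 \left(-169\right) \left(-45\right) + \frac{1}{\left(-1\right) 4230685 + \left(-3 + 3 \left(-11 + 1\right)\right)} = \left(-8957\right) \left(-45\right) + \frac{1}{-4230685 + \left(-3 + 3 \left(-10\right)\right)} = 403065 + \frac{1}{-4230685 - 33} = 403065 + \frac{1}{-4230718} = 403065 - \frac{1}{4230718} = \frac{1705254350669}{4230718}$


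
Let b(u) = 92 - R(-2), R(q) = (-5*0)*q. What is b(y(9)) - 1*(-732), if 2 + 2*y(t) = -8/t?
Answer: 824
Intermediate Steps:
y(t) = -1 - 4/t (y(t) = -1 + (-8/t)/2 = -1 - 4/t)
R(q) = 0 (R(q) = 0*q = 0)
b(u) = 92 (b(u) = 92 - 1*0 = 92 + 0 = 92)
b(y(9)) - 1*(-732) = 92 - 1*(-732) = 92 + 732 = 824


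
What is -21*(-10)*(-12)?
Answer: -2520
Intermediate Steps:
-21*(-10)*(-12) = 210*(-12) = -2520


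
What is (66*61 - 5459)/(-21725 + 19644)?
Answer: 1433/2081 ≈ 0.68861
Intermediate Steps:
(66*61 - 5459)/(-21725 + 19644) = (4026 - 5459)/(-2081) = -1433*(-1/2081) = 1433/2081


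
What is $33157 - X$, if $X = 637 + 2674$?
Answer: $29846$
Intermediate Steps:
$X = 3311$
$33157 - X = 33157 - 3311 = 29846$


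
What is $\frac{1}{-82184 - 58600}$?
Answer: $- \frac{1}{140784} \approx -7.1031 \cdot 10^{-6}$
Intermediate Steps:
$\frac{1}{-82184 - 58600} = \frac{1}{-140784} = - \frac{1}{140784}$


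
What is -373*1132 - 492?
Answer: -422728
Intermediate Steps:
-373*1132 - 492 = -422236 - 492 = -422728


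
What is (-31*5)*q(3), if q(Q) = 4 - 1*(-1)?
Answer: -775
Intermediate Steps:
q(Q) = 5 (q(Q) = 4 + 1 = 5)
(-31*5)*q(3) = -31*5*5 = -155*5 = -775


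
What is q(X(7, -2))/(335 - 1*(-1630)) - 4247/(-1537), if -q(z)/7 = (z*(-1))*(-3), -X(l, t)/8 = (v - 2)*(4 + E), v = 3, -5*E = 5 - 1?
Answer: 15286077/5033675 ≈ 3.0368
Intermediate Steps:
E = -4/5 (E = -(5 - 1)/5 = -1/5*4 = -4/5 ≈ -0.80000)
X(l, t) = -128/5 (X(l, t) = -8*(3 - 2)*(4 - 4/5) = -8*16/5 = -128/5)
q(z) = -21*z (q(z) = -7*z*(-1)*(-3) = -7*(-z)*(-3) = -21*z)
q(X(7, -2))/(335 - 1*(-1630)) - 4247/(-1537) = (-21*(-128/5))/(335 - 1*(-1630)) - 4247/(-1537) = 2688/(5*(335 + 1630)) - 4247*(-1/1537) = (2688/5)/1965 + 4247/1537 = (2688/5)*(1/1965) + 4247/1537 = 896/3275 + 4247/1537 = 15286077/5033675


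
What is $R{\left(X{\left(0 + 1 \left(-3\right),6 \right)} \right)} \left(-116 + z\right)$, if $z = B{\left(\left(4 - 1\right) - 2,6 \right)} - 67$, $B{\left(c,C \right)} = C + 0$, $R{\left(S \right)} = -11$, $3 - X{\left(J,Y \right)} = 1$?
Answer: $1947$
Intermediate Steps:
$X{\left(J,Y \right)} = 2$ ($X{\left(J,Y \right)} = 3 - 1 = 2$)
$B{\left(c,C \right)} = C$
$z = -61$ ($z = 6 - 67 = -61$)
$R{\left(X{\left(0 + 1 \left(-3\right),6 \right)} \right)} \left(-116 + z\right) = - 11 \left(-116 - 61\right) = \left(-11\right) \left(-177\right) = 1947$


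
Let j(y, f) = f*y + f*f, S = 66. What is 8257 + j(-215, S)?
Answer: -1577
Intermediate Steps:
j(y, f) = f² + f*y (j(y, f) = f*y + f² = f² + f*y)
8257 + j(-215, S) = 8257 + 66*(66 - 215) = 8257 + 66*(-149) = 8257 - 9834 = -1577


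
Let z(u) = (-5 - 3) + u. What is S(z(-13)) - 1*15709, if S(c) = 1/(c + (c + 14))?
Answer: -439853/28 ≈ -15709.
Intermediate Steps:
z(u) = -8 + u
S(c) = 1/(14 + 2*c) (S(c) = 1/(c + (14 + c)) = 1/(14 + 2*c))
S(z(-13)) - 1*15709 = 1/(2*(7 + (-8 - 13))) - 1*15709 = 1/(2*(7 - 21)) - 15709 = (½)/(-14) - 15709 = (½)*(-1/14) - 15709 = -1/28 - 15709 = -439853/28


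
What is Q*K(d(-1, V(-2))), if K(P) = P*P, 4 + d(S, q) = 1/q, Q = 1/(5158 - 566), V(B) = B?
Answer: 81/18368 ≈ 0.0044098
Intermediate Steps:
Q = 1/4592 ≈ 0.00021777
d(S, q) = -4 + 1/q
K(P) = P²
Q*K(d(-1, V(-2))) = (-4 + 1/(-2))²/4592 = (-4 - ½)²/4592 = (-9/2)²/4592 = (1/4592)*(81/4) = 81/18368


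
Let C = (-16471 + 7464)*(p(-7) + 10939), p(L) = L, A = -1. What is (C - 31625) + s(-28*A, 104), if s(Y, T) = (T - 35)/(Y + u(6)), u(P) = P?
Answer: -3348868997/34 ≈ -9.8496e+7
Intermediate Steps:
s(Y, T) = (-35 + T)/(6 + Y) (s(Y, T) = (T - 35)/(Y + 6) = (-35 + T)/(6 + Y))
C = -98464524 (C = (-16471 + 7464)*(-7 + 10939) = -9007*10932 = -98464524)
(C - 31625) + s(-28*A, 104) = (-98464524 - 31625) + (-35 + 104)/(6 - 28*(-1)) = -98496149 + 69/(6 + 28) = -98496149 + 69/34 = -3348868997/34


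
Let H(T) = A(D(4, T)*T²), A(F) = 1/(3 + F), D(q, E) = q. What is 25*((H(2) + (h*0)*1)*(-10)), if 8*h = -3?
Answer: -250/19 ≈ -13.158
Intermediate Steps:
h = -3/8 (h = (⅛)*(-3) = -3/8 ≈ -0.37500)
H(T) = 1/(3 + 4*T²)
25*((H(2) + (h*0)*1)*(-10)) = 25*((1/(3 + 4*2²) - 3/8*0*1)*(-10)) = 25*((1/(3 + 4*4) + 0*1)*(-10)) = 25*((1/(3 + 16) + 0)*(-10)) = 25*((1/19 + 0)*(-10)) = 25*((1/19)*(-10)) = 25*(-10/19) = -250/19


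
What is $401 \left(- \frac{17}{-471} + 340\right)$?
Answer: $\frac{64222957}{471} \approx 1.3635 \cdot 10^{5}$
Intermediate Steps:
$401 \left(- \frac{17}{-471} + 340\right) = 401 \left(\left(-17\right) \left(- \frac{1}{471}\right) + 340\right) = 401 \left(\frac{17}{471} + 340\right) = 401 \cdot \frac{160157}{471} = \frac{64222957}{471}$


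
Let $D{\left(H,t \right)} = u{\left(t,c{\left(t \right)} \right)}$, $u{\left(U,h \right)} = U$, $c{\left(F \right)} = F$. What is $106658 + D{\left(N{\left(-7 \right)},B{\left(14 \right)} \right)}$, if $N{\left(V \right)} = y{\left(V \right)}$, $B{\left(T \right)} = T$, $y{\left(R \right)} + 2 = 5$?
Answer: $106672$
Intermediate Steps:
$y{\left(R \right)} = 3$ ($y{\left(R \right)} = -2 + 5 = 3$)
$N{\left(V \right)} = 3$
$D{\left(H,t \right)} = t$
$106658 + D{\left(N{\left(-7 \right)},B{\left(14 \right)} \right)} = 106658 + 14 = 106672$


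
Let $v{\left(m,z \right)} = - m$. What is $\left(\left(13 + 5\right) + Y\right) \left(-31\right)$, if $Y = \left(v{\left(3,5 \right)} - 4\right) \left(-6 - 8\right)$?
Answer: $-3596$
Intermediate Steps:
$Y = 98$ ($Y = \left(\left(-1\right) 3 - 4\right) \left(-6 - 8\right) = \left(-3 - 4\right) \left(-14\right) = \left(-7\right) \left(-14\right) = 98$)
$\left(\left(13 + 5\right) + Y\right) \left(-31\right) = \left(\left(13 + 5\right) + 98\right) \left(-31\right) = \left(18 + 98\right) \left(-31\right) = 116 \left(-31\right) = -3596$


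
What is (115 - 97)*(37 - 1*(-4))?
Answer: 738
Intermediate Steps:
(115 - 97)*(37 - 1*(-4)) = 18*(37 + 4) = 18*41 = 738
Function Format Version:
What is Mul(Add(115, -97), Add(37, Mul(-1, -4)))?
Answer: 738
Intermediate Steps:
Mul(Add(115, -97), Add(37, Mul(-1, -4))) = Mul(18, Add(37, 4)) = Mul(18, 41) = 738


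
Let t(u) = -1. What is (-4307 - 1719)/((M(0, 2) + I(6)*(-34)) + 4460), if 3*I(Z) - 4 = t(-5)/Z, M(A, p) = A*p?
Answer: -54234/39749 ≈ -1.3644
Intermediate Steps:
I(Z) = 4/3 - 1/(3*Z) (I(Z) = 4/3 + (-1/Z)/3 = 4/3 - 1/(3*Z))
(-4307 - 1719)/((M(0, 2) + I(6)*(-34)) + 4460) = (-4307 - 1719)/((0*2 + ((⅓)*(-1 + 4*6)/6)*(-34)) + 4460) = -6026/((0 + ((⅓)*(⅙)*(-1 + 24))*(-34)) + 4460) = -6026/((0 + ((⅓)*(⅙)*23)*(-34)) + 4460) = -6026/((0 + (23/18)*(-34)) + 4460) = -6026/((0 - 391/9) + 4460) = -6026/(-391/9 + 4460) = -6026/39749/9 = -6026*9/39749 = -54234/39749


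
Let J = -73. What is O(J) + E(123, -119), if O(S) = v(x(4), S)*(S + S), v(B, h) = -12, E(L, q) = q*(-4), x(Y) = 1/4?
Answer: 2228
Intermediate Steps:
x(Y) = ¼
E(L, q) = -4*q
O(S) = -24*S (O(S) = -12*(S + S) = -24*S)
O(J) + E(123, -119) = -24*(-73) - 4*(-119) = 1752 + 476 = 2228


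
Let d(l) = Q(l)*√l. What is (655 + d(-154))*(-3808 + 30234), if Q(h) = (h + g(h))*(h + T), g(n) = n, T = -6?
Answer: 17309030 + 1302273280*I*√154 ≈ 1.7309e+7 + 1.6161e+10*I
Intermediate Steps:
Q(h) = 2*h*(-6 + h) (Q(h) = (h + h)*(h - 6) = (2*h)*(-6 + h) = 2*h*(-6 + h))
d(l) = 2*l^(3/2)*(-6 + l) (d(l) = (2*l*(-6 + l))*√l = 2*l^(3/2)*(-6 + l))
(655 + d(-154))*(-3808 + 30234) = (655 + 2*(-154)^(3/2)*(-6 - 154))*(-3808 + 30234) = (655 + 2*(-154*I*√154)*(-160))*26426 = (655 + 49280*I*√154)*26426 = 17309030 + 1302273280*I*√154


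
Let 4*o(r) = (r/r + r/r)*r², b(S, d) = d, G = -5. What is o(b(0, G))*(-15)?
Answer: -375/2 ≈ -187.50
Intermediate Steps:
o(r) = r²/2 (o(r) = ((r/r + r/r)*r²)/4 = ((1 + 1)*r²)/4 = (2*r²)/4 = r²/2)
o(b(0, G))*(-15) = ((½)*(-5)²)*(-15) = ((½)*25)*(-15) = (25/2)*(-15) = -375/2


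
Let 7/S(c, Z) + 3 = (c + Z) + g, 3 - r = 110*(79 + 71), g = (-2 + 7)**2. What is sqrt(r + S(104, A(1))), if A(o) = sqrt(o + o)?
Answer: sqrt(-2078615 - 16497*sqrt(2))/sqrt(126 + sqrt(2)) ≈ 128.44*I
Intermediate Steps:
g = 25 (g = 5**2 = 25)
A(o) = sqrt(2)*sqrt(o) (A(o) = sqrt(2*o) = sqrt(2)*sqrt(o))
r = -16497 (r = 3 - 110*(79 + 71) = 3 - 110*150 = 3 - 1*16500 = 3 - 16500 = -16497)
S(c, Z) = 7/(22 + Z + c) (S(c, Z) = 7/(-3 + ((c + Z) + 25)) = 7/(-3 + ((Z + c) + 25)) = 7/(-3 + (25 + Z + c)) = 7/(22 + Z + c))
sqrt(r + S(104, A(1))) = sqrt(-16497 + 7/(22 + sqrt(2)*sqrt(1) + 104)) = sqrt(-16497 + 7/(22 + sqrt(2)*1 + 104)) = sqrt(-16497 + 7/(22 + sqrt(2) + 104)) = sqrt(-16497 + 7/(126 + sqrt(2)))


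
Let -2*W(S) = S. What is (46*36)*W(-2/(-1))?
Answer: -1656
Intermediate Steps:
W(S) = -S/2
(46*36)*W(-2/(-1)) = (46*36)*(-(-1)/(-1)) = 1656*(-(-1)*(-1)) = 1656*(-½*2) = 1656*(-1) = -1656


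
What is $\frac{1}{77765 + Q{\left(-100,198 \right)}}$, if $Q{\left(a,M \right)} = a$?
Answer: $\frac{1}{77665} \approx 1.2876 \cdot 10^{-5}$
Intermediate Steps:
$\frac{1}{77765 + Q{\left(-100,198 \right)}} = \frac{1}{77765 - 100} = \frac{1}{77665}$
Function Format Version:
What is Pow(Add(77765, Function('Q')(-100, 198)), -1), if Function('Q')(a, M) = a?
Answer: Rational(1, 77665) ≈ 1.2876e-5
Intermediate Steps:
Pow(Add(77765, Function('Q')(-100, 198)), -1) = Pow(Add(77765, -100), -1) = Pow(77665, -1) = Rational(1, 77665)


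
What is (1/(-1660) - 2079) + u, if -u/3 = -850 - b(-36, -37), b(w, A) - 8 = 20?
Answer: 921299/1660 ≈ 555.00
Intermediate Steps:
b(w, A) = 28 (b(w, A) = 8 + 20 = 28)
u = 2634 (u = -3*(-850 - 1*28) = -3*(-850 - 28) = -3*(-878) = 2634)
(1/(-1660) - 2079) + u = (1/(-1660) - 2079) + 2634 = (-1/1660 - 2079) + 2634 = -3451141/1660 + 2634 = 921299/1660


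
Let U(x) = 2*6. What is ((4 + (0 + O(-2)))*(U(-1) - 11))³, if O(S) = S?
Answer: 8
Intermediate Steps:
U(x) = 12
((4 + (0 + O(-2)))*(U(-1) - 11))³ = ((4 + (0 - 2))*(12 - 11))³ = ((4 - 2)*1)³ = (2*1)³ = 2³ = 8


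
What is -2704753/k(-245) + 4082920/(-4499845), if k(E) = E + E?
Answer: 347684818071/62997830 ≈ 5519.0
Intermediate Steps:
k(E) = 2*E
-2704753/k(-245) + 4082920/(-4499845) = -2704753/(2*(-245)) + 4082920/(-4499845) = -2704753/(-490) + 4082920*(-1/4499845) = -2704753*(-1/490) - 816584/899969 = 2704753/490 - 816584/899969 = 347684818071/62997830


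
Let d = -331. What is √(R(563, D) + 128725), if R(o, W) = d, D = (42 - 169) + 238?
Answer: 3*√14266 ≈ 358.32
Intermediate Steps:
D = 111 (D = -127 + 238 = 111)
R(o, W) = -331
√(R(563, D) + 128725) = √(-331 + 128725) = √128394 = 3*√14266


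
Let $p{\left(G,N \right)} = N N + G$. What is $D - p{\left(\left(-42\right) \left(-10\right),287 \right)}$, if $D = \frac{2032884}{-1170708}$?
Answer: $- \frac{1153854494}{13937} \approx -82791.0$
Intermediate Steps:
$p{\left(G,N \right)} = G + N^{2}$ ($p{\left(G,N \right)} = N^{2} + G = G + N^{2}$)
$D = - \frac{24201}{13937}$ ($D = 2032884 \left(- \frac{1}{1170708}\right) = - \frac{24201}{13937} \approx -1.7365$)
$D - p{\left(\left(-42\right) \left(-10\right),287 \right)} = - \frac{24201}{13937} - \left(\left(-42\right) \left(-10\right) + 287^{2}\right) = - \frac{24201}{13937} - \left(420 + 82369\right) = - \frac{24201}{13937} - 82789 = - \frac{1153854494}{13937}$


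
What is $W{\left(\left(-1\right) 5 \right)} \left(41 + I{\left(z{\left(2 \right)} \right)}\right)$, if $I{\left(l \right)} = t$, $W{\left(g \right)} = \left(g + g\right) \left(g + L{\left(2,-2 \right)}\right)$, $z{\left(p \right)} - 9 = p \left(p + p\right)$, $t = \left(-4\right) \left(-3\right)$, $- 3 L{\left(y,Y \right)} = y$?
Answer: $\frac{9010}{3} \approx 3003.3$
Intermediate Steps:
$L{\left(y,Y \right)} = - \frac{y}{3}$
$t = 12$
$z{\left(p \right)} = 9 + 2 p^{2}$ ($z{\left(p \right)} = 9 + p \left(p + p\right) = 9 + p 2 p = 9 + 2 p^{2}$)
$W{\left(g \right)} = 2 g \left(- \frac{2}{3} + g\right)$ ($W{\left(g \right)} = \left(g + g\right) \left(g - \frac{2}{3}\right) = 2 g \left(g - \frac{2}{3}\right) = 2 g \left(- \frac{2}{3} + g\right)$)
$I{\left(l \right)} = 12$
$W{\left(\left(-1\right) 5 \right)} \left(41 + I{\left(z{\left(2 \right)} \right)}\right) = \frac{2 \left(\left(-1\right) 5\right) \left(-2 + 3 \left(\left(-1\right) 5\right)\right)}{3} \left(41 + 12\right) = \frac{2}{3} \left(-5\right) \left(-2 + 3 \left(-5\right)\right) 53 = \frac{2}{3} \left(-5\right) \left(-2 - 15\right) 53 = \frac{2}{3} \left(-5\right) \left(-17\right) 53 = \frac{170}{3} \cdot 53 = \frac{9010}{3}$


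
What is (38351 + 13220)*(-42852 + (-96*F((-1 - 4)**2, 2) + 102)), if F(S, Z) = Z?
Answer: -2214561882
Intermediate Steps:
(38351 + 13220)*(-42852 + (-96*F((-1 - 4)**2, 2) + 102)) = (38351 + 13220)*(-42852 + (-96*2 + 102)) = 51571*(-42852 + (-192 + 102)) = 51571*(-42852 - 90) = 51571*(-42942) = -2214561882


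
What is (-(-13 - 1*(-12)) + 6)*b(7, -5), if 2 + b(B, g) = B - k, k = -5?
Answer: 70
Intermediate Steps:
b(B, g) = 3 + B (b(B, g) = -2 + (B - 1*(-5)) = -2 + (B + 5) = -2 + (5 + B) = 3 + B)
(-(-13 - 1*(-12)) + 6)*b(7, -5) = (-(-13 - 1*(-12)) + 6)*(3 + 7) = (-(-13 + 12) + 6)*10 = (-1*(-1) + 6)*10 = (1 + 6)*10 = 7*10 = 70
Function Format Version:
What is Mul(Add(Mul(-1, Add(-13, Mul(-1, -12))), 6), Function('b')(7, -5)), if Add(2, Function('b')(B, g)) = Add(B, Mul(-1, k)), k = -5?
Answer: 70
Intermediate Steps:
Function('b')(B, g) = Add(3, B) (Function('b')(B, g) = Add(-2, Add(B, Mul(-1, -5))) = Add(-2, Add(B, 5)) = Add(-2, Add(5, B)) = Add(3, B))
Mul(Add(Mul(-1, Add(-13, Mul(-1, -12))), 6), Function('b')(7, -5)) = Mul(Add(Mul(-1, Add(-13, Mul(-1, -12))), 6), Add(3, 7)) = Mul(Add(Mul(-1, Add(-13, 12)), 6), 10) = Mul(Add(Mul(-1, -1), 6), 10) = Mul(Add(1, 6), 10) = Mul(7, 10) = 70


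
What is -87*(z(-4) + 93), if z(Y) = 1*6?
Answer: -8613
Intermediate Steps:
z(Y) = 6
-87*(z(-4) + 93) = -87*(6 + 93) = -87*99 = -8613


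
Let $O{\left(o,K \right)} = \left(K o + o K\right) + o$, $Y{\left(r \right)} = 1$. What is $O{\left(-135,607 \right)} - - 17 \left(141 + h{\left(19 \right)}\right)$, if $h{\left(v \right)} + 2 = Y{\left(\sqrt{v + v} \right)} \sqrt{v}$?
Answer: $-161662 + 17 \sqrt{19} \approx -1.6159 \cdot 10^{5}$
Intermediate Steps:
$h{\left(v \right)} = -2 + \sqrt{v}$ ($h{\left(v \right)} = -2 + 1 \sqrt{v} = -2 + \sqrt{v}$)
$O{\left(o,K \right)} = o + 2 K o$ ($O{\left(o,K \right)} = \left(K o + K o\right) + o = 2 K o + o = o + 2 K o$)
$O{\left(-135,607 \right)} - - 17 \left(141 + h{\left(19 \right)}\right) = - 135 \left(1 + 2 \cdot 607\right) - - 17 \left(141 - \left(2 - \sqrt{19}\right)\right) = - 135 \left(1 + 1214\right) - - 17 \left(139 + \sqrt{19}\right) = \left(-135\right) 1215 - \left(-2363 - 17 \sqrt{19}\right) = -164025 + \left(2363 + 17 \sqrt{19}\right) = -161662 + 17 \sqrt{19}$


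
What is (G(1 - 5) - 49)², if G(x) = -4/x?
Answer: 2304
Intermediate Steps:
(G(1 - 5) - 49)² = (-4/(1 - 5) - 49)² = (-4/(-4) - 49)² = (-4*(-¼) - 49)² = (1 - 49)² = (-48)² = 2304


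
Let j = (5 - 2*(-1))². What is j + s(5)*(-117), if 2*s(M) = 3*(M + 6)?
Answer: -3763/2 ≈ -1881.5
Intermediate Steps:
s(M) = 9 + 3*M/2 (s(M) = (3*(M + 6))/2 = (3*(6 + M))/2 = (18 + 3*M)/2 = 9 + 3*M/2)
j = 49 (j = (5 + 2)² = 7² = 49)
j + s(5)*(-117) = 49 + (9 + (3/2)*5)*(-117) = 49 + (9 + 15/2)*(-117) = 49 + (33/2)*(-117) = 49 - 3861/2 = -3763/2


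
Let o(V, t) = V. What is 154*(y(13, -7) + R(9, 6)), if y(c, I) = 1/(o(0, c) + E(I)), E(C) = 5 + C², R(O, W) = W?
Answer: 25025/27 ≈ 926.85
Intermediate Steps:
y(c, I) = 1/(5 + I²) (y(c, I) = 1/(0 + (5 + I²)) = 1/(5 + I²))
154*(y(13, -7) + R(9, 6)) = 154*(1/(5 + (-7)²) + 6) = 154*(1/(5 + 49) + 6) = 154*(1/54 + 6) = 154*(325/54) = 25025/27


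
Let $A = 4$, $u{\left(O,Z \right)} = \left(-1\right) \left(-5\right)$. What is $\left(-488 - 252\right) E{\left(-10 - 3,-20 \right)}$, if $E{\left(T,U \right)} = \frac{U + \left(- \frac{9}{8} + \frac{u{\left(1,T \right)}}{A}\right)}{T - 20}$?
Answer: $- \frac{9805}{22} \approx -445.68$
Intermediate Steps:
$u{\left(O,Z \right)} = 5$
$E{\left(T,U \right)} = \frac{\frac{1}{8} + U}{-20 + T}$ ($E{\left(T,U \right)} = \frac{U + \left(- \frac{9}{8} + \frac{5}{4}\right)}{T - 20} = \frac{U + \left(\left(-9\right) \frac{1}{8} + 5 \cdot \frac{1}{4}\right)}{-20 + T} = \frac{U + \left(- \frac{9}{8} + \frac{5}{4}\right)}{-20 + T} = \frac{U + \frac{1}{8}}{-20 + T} = \frac{\frac{1}{8} + U}{-20 + T}$)
$\left(-488 - 252\right) E{\left(-10 - 3,-20 \right)} = \left(-488 - 252\right) \frac{\frac{1}{8} - 20}{-20 - 13} = - 740 \frac{1}{-20 - 13} \left(- \frac{159}{8}\right) = - 740 \frac{1}{-33} \left(- \frac{159}{8}\right) = - 740 \left(\left(- \frac{1}{33}\right) \left(- \frac{159}{8}\right)\right) = \left(-740\right) \frac{53}{88} = - \frac{9805}{22}$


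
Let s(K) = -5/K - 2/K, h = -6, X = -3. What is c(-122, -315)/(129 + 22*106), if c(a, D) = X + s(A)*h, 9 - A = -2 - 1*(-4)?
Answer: 3/2461 ≈ 0.0012190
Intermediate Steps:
A = 7 (A = 9 - (-2 - 1*(-4)) = 9 - (-2 + 4) = 9 - 1*2 = 9 - 2 = 7)
s(K) = -7/K
c(a, D) = 3 (c(a, D) = -3 - 7/7*(-6) = -3 - 7*⅐*(-6) = -3 - 1*(-6) = -3 + 6 = 3)
c(-122, -315)/(129 + 22*106) = 3/(129 + 22*106) = 3/(129 + 2332) = 3/2461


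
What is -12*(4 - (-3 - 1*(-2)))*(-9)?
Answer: 540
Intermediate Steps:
-12*(4 - (-3 - 1*(-2)))*(-9) = -12*(4 - (-3 + 2))*(-9) = -12*(4 - 1*(-1))*(-9) = -12*(4 + 1)*(-9) = -12*5*(-9) = -60*(-9) = 540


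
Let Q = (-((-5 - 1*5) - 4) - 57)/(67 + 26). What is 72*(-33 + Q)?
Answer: -74688/31 ≈ -2409.3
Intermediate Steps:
Q = -43/93 (Q = (-((-5 - 5) - 4) - 57)/93 = (-(-10 - 4) - 57)*(1/93) = (-1*(-14) - 57)*(1/93) = (14 - 57)*(1/93) = -43*1/93 = -43/93 ≈ -0.46237)
72*(-33 + Q) = 72*(-33 - 43/93) = 72*(-3112/93) = -74688/31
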